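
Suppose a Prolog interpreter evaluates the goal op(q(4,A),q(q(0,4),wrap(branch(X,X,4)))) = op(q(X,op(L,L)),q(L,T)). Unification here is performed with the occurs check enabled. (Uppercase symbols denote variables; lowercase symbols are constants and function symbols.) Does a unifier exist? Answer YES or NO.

Decompose op/2: q(4,A) = q(X,op(L,L)),  q(q(0,4),wrap(branch(X,X,4))) = q(L,T).
Decompose q/2: 4 = X,  A = op(L,L).
Bind X := 4; substituting into the one remaining equation that mentions X gives: q(q(0,4),wrap(branch(4,4,4))) = q(L,T).
Bind A := op(L,L); no other remaining equation mentions A.
Decompose q/2: q(0,4) = L,  wrap(branch(4,4,4)) = T.
Bind L := q(0,4); no other remaining equation mentions L. Substituting into the earlier binding gives A := op(q(0,4),q(0,4)).
Bind T := wrap(branch(4,4,4)).
No equations remain and no clash or occurs-check failure arose, so a unifier exists.

YES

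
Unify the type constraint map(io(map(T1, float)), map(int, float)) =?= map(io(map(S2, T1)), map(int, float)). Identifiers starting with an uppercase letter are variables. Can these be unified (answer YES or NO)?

YES

Decompose map/2: io(map(T1, float)) =?= io(map(S2, T1)),  map(int, float) =?= map(int, float).
Decompose io/1: map(T1, float) =?= map(S2, T1).
Decompose map/2: T1 =?= S2,  float =?= T1.
Bind T1 := S2; substituting into the one remaining equation that mentions T1 gives: float =?= S2.
Bind S2 := float; no other remaining equation mentions S2. Substituting into the earlier binding gives T1 := float.
Delete trivial equation map(int, float) =?= map(int, float).
No equations remain and no clash or occurs-check failure arose, so a unifier exists.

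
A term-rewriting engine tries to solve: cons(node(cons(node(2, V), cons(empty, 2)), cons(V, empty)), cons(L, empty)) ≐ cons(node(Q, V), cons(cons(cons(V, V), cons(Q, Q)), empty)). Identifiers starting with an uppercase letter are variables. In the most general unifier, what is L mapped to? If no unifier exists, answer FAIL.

Decompose cons/2: node(cons(node(2, V), cons(empty, 2)), cons(V, empty)) ≐ node(Q, V),  cons(L, empty) ≐ cons(cons(cons(V, V), cons(Q, Q)), empty).
Decompose node/2: cons(node(2, V), cons(empty, 2)) ≐ Q,  cons(V, empty) ≐ V.
Bind Q := cons(node(2, V), cons(empty, 2)); substituting into the one remaining equation that mentions Q gives: cons(L, empty) ≐ cons(cons(cons(V, V), cons(cons(node(2, V), cons(empty, 2)), cons(node(2, V), cons(empty, 2)))), empty).
Occurs check fails: V occurs in cons(V, empty); the equation V ≐ cons(V, empty) has no finite solution.

FAIL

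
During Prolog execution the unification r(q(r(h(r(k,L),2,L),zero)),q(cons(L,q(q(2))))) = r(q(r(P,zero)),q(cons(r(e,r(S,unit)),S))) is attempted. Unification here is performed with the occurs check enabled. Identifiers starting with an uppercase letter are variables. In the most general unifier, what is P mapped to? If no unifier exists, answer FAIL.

h(r(k,r(e,r(q(q(2)),unit))),2,r(e,r(q(q(2)),unit)))

Decompose r/2: q(r(h(r(k,L),2,L),zero)) = q(r(P,zero)),  q(cons(L,q(q(2)))) = q(cons(r(e,r(S,unit)),S)).
Decompose q/1: r(h(r(k,L),2,L),zero) = r(P,zero).
Decompose r/2: h(r(k,L),2,L) = P,  zero = zero.
Bind P := h(r(k,L),2,L); no other remaining equation mentions P.
Delete trivial equation zero = zero.
Decompose q/1: cons(L,q(q(2))) = cons(r(e,r(S,unit)),S).
Decompose cons/2: L = r(e,r(S,unit)),  q(q(2)) = S.
Bind L := r(e,r(S,unit)); no other remaining equation mentions L. Substituting into the earlier binding gives P := h(r(k,r(e,r(S,unit))),2,r(e,r(S,unit))).
Bind S := q(q(2)). Substituting into the earlier bindings gives P := h(r(k,r(e,r(q(q(2)),unit))),2,r(e,r(q(q(2)),unit))), L := r(e,r(q(q(2)),unit)).
MGU = { P -> h(r(k,r(e,r(q(q(2)),unit))),2,r(e,r(q(q(2)),unit))), L -> r(e,r(q(q(2)),unit)), S -> q(q(2)) }, so P -> h(r(k,r(e,r(q(q(2)),unit))),2,r(e,r(q(q(2)),unit))).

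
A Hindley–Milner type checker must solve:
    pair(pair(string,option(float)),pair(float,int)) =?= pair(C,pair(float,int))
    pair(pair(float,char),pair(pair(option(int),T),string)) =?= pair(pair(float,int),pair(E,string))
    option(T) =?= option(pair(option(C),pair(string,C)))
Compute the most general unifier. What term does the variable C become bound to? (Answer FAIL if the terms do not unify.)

Decompose pair/2: pair(string,option(float)) =?= C,  pair(float,int) =?= pair(float,int).
Bind C := pair(string,option(float)); substituting into the one remaining equation that mentions C gives: option(T) =?= option(pair(option(pair(string,option(float))),pair(string,pair(string,option(float))))).
Delete trivial equation pair(float,int) =?= pair(float,int).
Decompose pair/2: pair(float,char) =?= pair(float,int),  pair(pair(option(int),T),string) =?= pair(E,string).
Decompose pair/2: float =?= float,  char =?= int.
Delete trivial equation float =?= float.
Clash: constants char and int differ; no unifier exists.

FAIL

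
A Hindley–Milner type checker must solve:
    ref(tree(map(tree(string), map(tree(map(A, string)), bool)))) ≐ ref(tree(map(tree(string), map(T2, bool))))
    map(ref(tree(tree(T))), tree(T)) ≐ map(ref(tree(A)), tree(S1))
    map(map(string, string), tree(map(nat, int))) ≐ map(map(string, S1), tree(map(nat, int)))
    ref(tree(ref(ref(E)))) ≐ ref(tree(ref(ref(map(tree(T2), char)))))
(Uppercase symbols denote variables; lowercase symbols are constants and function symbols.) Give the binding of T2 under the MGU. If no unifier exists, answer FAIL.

tree(map(tree(string), string))

Decompose ref/1: tree(map(tree(string), map(tree(map(A, string)), bool))) ≐ tree(map(tree(string), map(T2, bool))).
Decompose tree/1: map(tree(string), map(tree(map(A, string)), bool)) ≐ map(tree(string), map(T2, bool)).
Decompose map/2: tree(string) ≐ tree(string),  map(tree(map(A, string)), bool) ≐ map(T2, bool).
Delete trivial equation tree(string) ≐ tree(string).
Decompose map/2: tree(map(A, string)) ≐ T2,  bool ≐ bool.
Bind T2 := tree(map(A, string)); substituting into the one remaining equation that mentions T2 gives: ref(tree(ref(ref(E)))) ≐ ref(tree(ref(ref(map(tree(tree(map(A, string))), char))))).
Delete trivial equation bool ≐ bool.
Decompose map/2: ref(tree(tree(T))) ≐ ref(tree(A)),  tree(T) ≐ tree(S1).
Decompose ref/1: tree(tree(T)) ≐ tree(A).
Decompose tree/1: tree(T) ≐ A.
Bind A := tree(T); substituting into the one remaining equation that mentions A gives: ref(tree(ref(ref(E)))) ≐ ref(tree(ref(ref(map(tree(tree(map(tree(T), string))), char))))). Substituting into the earlier binding gives T2 := tree(map(tree(T), string)).
Decompose tree/1: T ≐ S1.
Bind T := S1; substituting into the one remaining equation that mentions T gives: ref(tree(ref(ref(E)))) ≐ ref(tree(ref(ref(map(tree(tree(map(tree(S1), string))), char))))). Substituting into the earlier bindings gives T2 := tree(map(tree(S1), string)), A := tree(S1).
Decompose map/2: map(string, string) ≐ map(string, S1),  tree(map(nat, int)) ≐ tree(map(nat, int)).
Decompose map/2: string ≐ string,  string ≐ S1.
Delete trivial equation string ≐ string.
Bind S1 := string; substituting into the one remaining equation that mentions S1 gives: ref(tree(ref(ref(E)))) ≐ ref(tree(ref(ref(map(tree(tree(map(tree(string), string))), char))))). Substituting into the earlier bindings gives T2 := tree(map(tree(string), string)), A := tree(string), T := string.
Delete trivial equation tree(map(nat, int)) ≐ tree(map(nat, int)).
Decompose ref/1: tree(ref(ref(E))) ≐ tree(ref(ref(map(tree(tree(map(tree(string), string))), char)))).
Decompose tree/1: ref(ref(E)) ≐ ref(ref(map(tree(tree(map(tree(string), string))), char))).
Decompose ref/1: ref(E) ≐ ref(map(tree(tree(map(tree(string), string))), char)).
Decompose ref/1: E ≐ map(tree(tree(map(tree(string), string))), char).
Bind E := map(tree(tree(map(tree(string), string))), char).
MGU = { T2 -> tree(map(tree(string), string)), A -> tree(string), T -> string, S1 -> string, E -> map(tree(tree(map(tree(string), string))), char) }, so T2 -> tree(map(tree(string), string)).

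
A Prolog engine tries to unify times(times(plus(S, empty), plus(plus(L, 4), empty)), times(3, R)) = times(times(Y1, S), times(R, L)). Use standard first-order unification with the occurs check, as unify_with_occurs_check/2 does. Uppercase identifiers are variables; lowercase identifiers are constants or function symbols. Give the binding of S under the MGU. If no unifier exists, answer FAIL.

Decompose times/2: times(plus(S, empty), plus(plus(L, 4), empty)) = times(Y1, S),  times(3, R) = times(R, L).
Decompose times/2: plus(S, empty) = Y1,  plus(plus(L, 4), empty) = S.
Bind Y1 := plus(S, empty); no other remaining equation mentions Y1.
Bind S := plus(plus(L, 4), empty); no other remaining equation mentions S. Substituting into the earlier binding gives Y1 := plus(plus(plus(L, 4), empty), empty).
Decompose times/2: 3 = R,  R = L.
Bind R := 3; substituting into the remaining equation gives: 3 = L.
Bind L := 3. Substituting into the earlier bindings gives Y1 := plus(plus(plus(3, 4), empty), empty), S := plus(plus(3, 4), empty).
MGU = { Y1 = plus(plus(plus(3, 4), empty), empty), S = plus(plus(3, 4), empty), R = 3, L = 3 }, so S = plus(plus(3, 4), empty).

plus(plus(3, 4), empty)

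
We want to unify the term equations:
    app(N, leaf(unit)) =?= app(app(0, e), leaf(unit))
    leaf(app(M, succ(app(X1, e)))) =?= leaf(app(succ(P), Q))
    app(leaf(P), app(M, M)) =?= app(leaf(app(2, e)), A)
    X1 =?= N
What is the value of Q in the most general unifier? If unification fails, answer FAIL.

succ(app(app(0, e), e))

Decompose app/2: N =?= app(0, e),  leaf(unit) =?= leaf(unit).
Bind N := app(0, e); substituting into the one remaining equation that mentions N gives: X1 =?= app(0, e).
Delete trivial equation leaf(unit) =?= leaf(unit).
Decompose leaf/1: app(M, succ(app(X1, e))) =?= app(succ(P), Q).
Decompose app/2: M =?= succ(P),  succ(app(X1, e)) =?= Q.
Bind M := succ(P); substituting into the one remaining equation that mentions M gives: app(leaf(P), app(succ(P), succ(P))) =?= app(leaf(app(2, e)), A).
Bind Q := succ(app(X1, e)); no other remaining equation mentions Q.
Decompose app/2: leaf(P) =?= leaf(app(2, e)),  app(succ(P), succ(P)) =?= A.
Decompose leaf/1: P =?= app(2, e).
Bind P := app(2, e); substituting into the one remaining equation that mentions P gives: app(succ(app(2, e)), succ(app(2, e))) =?= A. Substituting into the earlier binding gives M := succ(app(2, e)).
Bind A := app(succ(app(2, e)), succ(app(2, e))); no other remaining equation mentions A.
Bind X1 := app(0, e). Substituting into the earlier binding gives Q := succ(app(app(0, e), e)).
MGU = { N := app(0, e), M := succ(app(2, e)), Q := succ(app(app(0, e), e)), P := app(2, e), A := app(succ(app(2, e)), succ(app(2, e))), X1 := app(0, e) }, so Q := succ(app(app(0, e), e)).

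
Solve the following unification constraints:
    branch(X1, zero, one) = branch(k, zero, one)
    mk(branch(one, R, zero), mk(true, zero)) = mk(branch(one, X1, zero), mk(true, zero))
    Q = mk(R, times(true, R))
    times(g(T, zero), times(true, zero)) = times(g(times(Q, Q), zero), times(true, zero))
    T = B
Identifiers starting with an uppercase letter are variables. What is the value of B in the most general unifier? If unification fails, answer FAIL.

times(mk(k, times(true, k)), mk(k, times(true, k)))

Decompose branch/3: X1 = k,  zero = zero,  one = one.
Bind X1 := k; substituting into the one remaining equation that mentions X1 gives: mk(branch(one, R, zero), mk(true, zero)) = mk(branch(one, k, zero), mk(true, zero)).
Delete trivial equation zero = zero.
Delete trivial equation one = one.
Decompose mk/2: branch(one, R, zero) = branch(one, k, zero),  mk(true, zero) = mk(true, zero).
Decompose branch/3: one = one,  R = k,  zero = zero.
Delete trivial equation one = one.
Bind R := k; substituting into the one remaining equation that mentions R gives: Q = mk(k, times(true, k)).
Delete trivial equation zero = zero.
Delete trivial equation mk(true, zero) = mk(true, zero).
Bind Q := mk(k, times(true, k)); substituting into the one remaining equation that mentions Q gives: times(g(T, zero), times(true, zero)) = times(g(times(mk(k, times(true, k)), mk(k, times(true, k))), zero), times(true, zero)).
Decompose times/2: g(T, zero) = g(times(mk(k, times(true, k)), mk(k, times(true, k))), zero),  times(true, zero) = times(true, zero).
Decompose g/2: T = times(mk(k, times(true, k)), mk(k, times(true, k))),  zero = zero.
Bind T := times(mk(k, times(true, k)), mk(k, times(true, k))); substituting into the one remaining equation that mentions T gives: times(mk(k, times(true, k)), mk(k, times(true, k))) = B.
Delete trivial equation zero = zero.
Delete trivial equation times(true, zero) = times(true, zero).
Bind B := times(mk(k, times(true, k)), mk(k, times(true, k))).
MGU = { X1 ↦ k, R ↦ k, Q ↦ mk(k, times(true, k)), T ↦ times(mk(k, times(true, k)), mk(k, times(true, k))), B ↦ times(mk(k, times(true, k)), mk(k, times(true, k))) }, so B ↦ times(mk(k, times(true, k)), mk(k, times(true, k))).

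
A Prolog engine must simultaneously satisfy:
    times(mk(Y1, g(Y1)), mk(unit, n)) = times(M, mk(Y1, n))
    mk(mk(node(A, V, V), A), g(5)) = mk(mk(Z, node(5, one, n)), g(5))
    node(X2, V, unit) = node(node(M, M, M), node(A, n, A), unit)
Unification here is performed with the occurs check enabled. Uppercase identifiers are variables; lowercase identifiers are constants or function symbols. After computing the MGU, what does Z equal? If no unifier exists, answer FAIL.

node(node(5, one, n), node(node(5, one, n), n, node(5, one, n)), node(node(5, one, n), n, node(5, one, n)))

Decompose times/2: mk(Y1, g(Y1)) = M,  mk(unit, n) = mk(Y1, n).
Bind M := mk(Y1, g(Y1)); substituting into the one remaining equation that mentions M gives: node(X2, V, unit) = node(node(mk(Y1, g(Y1)), mk(Y1, g(Y1)), mk(Y1, g(Y1))), node(A, n, A), unit).
Decompose mk/2: unit = Y1,  n = n.
Bind Y1 := unit; substituting into the one remaining equation that mentions Y1 gives: node(X2, V, unit) = node(node(mk(unit, g(unit)), mk(unit, g(unit)), mk(unit, g(unit))), node(A, n, A), unit). Substituting into the earlier binding gives M := mk(unit, g(unit)).
Delete trivial equation n = n.
Decompose mk/2: mk(node(A, V, V), A) = mk(Z, node(5, one, n)),  g(5) = g(5).
Decompose mk/2: node(A, V, V) = Z,  A = node(5, one, n).
Bind Z := node(A, V, V); no other remaining equation mentions Z.
Bind A := node(5, one, n); substituting into the one remaining equation that mentions A gives: node(X2, V, unit) = node(node(mk(unit, g(unit)), mk(unit, g(unit)), mk(unit, g(unit))), node(node(5, one, n), n, node(5, one, n)), unit). Substituting into the earlier binding gives Z := node(node(5, one, n), V, V).
Delete trivial equation g(5) = g(5).
Decompose node/3: X2 = node(mk(unit, g(unit)), mk(unit, g(unit)), mk(unit, g(unit))),  V = node(node(5, one, n), n, node(5, one, n)),  unit = unit.
Bind X2 := node(mk(unit, g(unit)), mk(unit, g(unit)), mk(unit, g(unit))); no other remaining equation mentions X2.
Bind V := node(node(5, one, n), n, node(5, one, n)); no other remaining equation mentions V. Substituting into the earlier binding gives Z := node(node(5, one, n), node(node(5, one, n), n, node(5, one, n)), node(node(5, one, n), n, node(5, one, n))).
Delete trivial equation unit = unit.
MGU = { M -> mk(unit, g(unit)), Y1 -> unit, Z -> node(node(5, one, n), node(node(5, one, n), n, node(5, one, n)), node(node(5, one, n), n, node(5, one, n))), A -> node(5, one, n), X2 -> node(mk(unit, g(unit)), mk(unit, g(unit)), mk(unit, g(unit))), V -> node(node(5, one, n), n, node(5, one, n)) }, so Z -> node(node(5, one, n), node(node(5, one, n), n, node(5, one, n)), node(node(5, one, n), n, node(5, one, n))).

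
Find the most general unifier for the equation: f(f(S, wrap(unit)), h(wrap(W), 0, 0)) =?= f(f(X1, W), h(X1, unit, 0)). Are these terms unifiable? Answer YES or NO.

Decompose f/2: f(S, wrap(unit)) =?= f(X1, W),  h(wrap(W), 0, 0) =?= h(X1, unit, 0).
Decompose f/2: S =?= X1,  wrap(unit) =?= W.
Bind S := X1; no other remaining equation mentions S.
Bind W := wrap(unit); substituting into the remaining equation gives: h(wrap(wrap(unit)), 0, 0) =?= h(X1, unit, 0).
Decompose h/3: wrap(wrap(unit)) =?= X1,  0 =?= unit,  0 =?= 0.
Bind X1 := wrap(wrap(unit)); no other remaining equation mentions X1. Substituting into the earlier binding gives S := wrap(wrap(unit)).
Clash: constants 0 and unit differ; no unifier exists.

NO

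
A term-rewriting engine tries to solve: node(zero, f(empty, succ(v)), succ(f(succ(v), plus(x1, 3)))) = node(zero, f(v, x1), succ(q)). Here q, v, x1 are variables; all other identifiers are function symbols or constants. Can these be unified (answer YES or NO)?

Decompose node/3: zero = zero,  f(empty, succ(v)) = f(v, x1),  succ(f(succ(v), plus(x1, 3))) = succ(q).
Delete trivial equation zero = zero.
Decompose f/2: empty = v,  succ(v) = x1.
Bind v := empty; substituting into the remaining equations gives: succ(empty) = x1,  succ(f(succ(empty), plus(x1, 3))) = succ(q).
Bind x1 := succ(empty); substituting into the remaining equation gives: succ(f(succ(empty), plus(succ(empty), 3))) = succ(q).
Decompose succ/1: f(succ(empty), plus(succ(empty), 3)) = q.
Bind q := f(succ(empty), plus(succ(empty), 3)).
No equations remain and no clash or occurs-check failure arose, so a unifier exists.

YES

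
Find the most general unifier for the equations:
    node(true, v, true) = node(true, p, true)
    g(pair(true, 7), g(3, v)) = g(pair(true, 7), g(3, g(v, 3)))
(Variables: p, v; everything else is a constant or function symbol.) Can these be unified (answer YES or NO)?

Decompose node/3: true = true,  v = p,  true = true.
Delete trivial equation true = true.
Bind v := p; substituting into the one remaining equation that mentions v gives: g(pair(true, 7), g(3, p)) = g(pair(true, 7), g(3, g(p, 3))).
Delete trivial equation true = true.
Decompose g/2: pair(true, 7) = pair(true, 7),  g(3, p) = g(3, g(p, 3)).
Delete trivial equation pair(true, 7) = pair(true, 7).
Decompose g/2: 3 = 3,  p = g(p, 3).
Delete trivial equation 3 = 3.
Occurs check fails: p occurs in g(p, 3); the equation p = g(p, 3) has no finite solution.

NO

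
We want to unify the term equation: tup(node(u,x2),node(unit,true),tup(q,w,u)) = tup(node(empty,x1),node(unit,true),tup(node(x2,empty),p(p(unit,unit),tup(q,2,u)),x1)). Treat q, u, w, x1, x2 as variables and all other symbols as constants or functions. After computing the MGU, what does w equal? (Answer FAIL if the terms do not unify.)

p(p(unit,unit),tup(node(empty,empty),2,empty))

Decompose tup/3: node(u,x2) = node(empty,x1),  node(unit,true) = node(unit,true),  tup(q,w,u) = tup(node(x2,empty),p(p(unit,unit),tup(q,2,u)),x1).
Decompose node/2: u = empty,  x2 = x1.
Bind u := empty; substituting into the one remaining equation that mentions u gives: tup(q,w,empty) = tup(node(x2,empty),p(p(unit,unit),tup(q,2,empty)),x1).
Bind x2 := x1; substituting into the one remaining equation that mentions x2 gives: tup(q,w,empty) = tup(node(x1,empty),p(p(unit,unit),tup(q,2,empty)),x1).
Delete trivial equation node(unit,true) = node(unit,true).
Decompose tup/3: q = node(x1,empty),  w = p(p(unit,unit),tup(q,2,empty)),  empty = x1.
Bind q := node(x1,empty); substituting into the one remaining equation that mentions q gives: w = p(p(unit,unit),tup(node(x1,empty),2,empty)).
Bind w := p(p(unit,unit),tup(node(x1,empty),2,empty)); no other remaining equation mentions w.
Bind x1 := empty. Substituting into the earlier bindings gives x2 := empty, q := node(empty,empty), w := p(p(unit,unit),tup(node(empty,empty),2,empty)).
MGU = { u := empty, x2 := empty, q := node(empty,empty), w := p(p(unit,unit),tup(node(empty,empty),2,empty)), x1 := empty }, so w := p(p(unit,unit),tup(node(empty,empty),2,empty)).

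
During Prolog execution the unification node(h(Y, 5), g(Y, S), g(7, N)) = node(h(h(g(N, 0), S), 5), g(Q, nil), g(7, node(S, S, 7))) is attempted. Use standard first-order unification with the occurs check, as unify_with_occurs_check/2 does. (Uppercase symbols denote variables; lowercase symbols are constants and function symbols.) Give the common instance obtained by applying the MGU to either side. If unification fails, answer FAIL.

Decompose node/3: h(Y, 5) = h(h(g(N, 0), S), 5),  g(Y, S) = g(Q, nil),  g(7, N) = g(7, node(S, S, 7)).
Decompose h/2: Y = h(g(N, 0), S),  5 = 5.
Bind Y := h(g(N, 0), S); substituting into the one remaining equation that mentions Y gives: g(h(g(N, 0), S), S) = g(Q, nil).
Delete trivial equation 5 = 5.
Decompose g/2: h(g(N, 0), S) = Q,  S = nil.
Bind Q := h(g(N, 0), S); no other remaining equation mentions Q.
Bind S := nil; substituting into the remaining equation gives: g(7, N) = g(7, node(nil, nil, 7)). Substituting into the earlier bindings gives Y := h(g(N, 0), nil), Q := h(g(N, 0), nil).
Decompose g/2: 7 = 7,  N = node(nil, nil, 7).
Delete trivial equation 7 = 7.
Bind N := node(nil, nil, 7). Substituting into the earlier bindings gives Y := h(g(node(nil, nil, 7), 0), nil), Q := h(g(node(nil, nil, 7), 0), nil).
Applying the MGU to either side gives node(h(h(g(node(nil, nil, 7), 0), nil), 5), g(h(g(node(nil, nil, 7), 0), nil), nil), g(7, node(nil, nil, 7))).

node(h(h(g(node(nil, nil, 7), 0), nil), 5), g(h(g(node(nil, nil, 7), 0), nil), nil), g(7, node(nil, nil, 7)))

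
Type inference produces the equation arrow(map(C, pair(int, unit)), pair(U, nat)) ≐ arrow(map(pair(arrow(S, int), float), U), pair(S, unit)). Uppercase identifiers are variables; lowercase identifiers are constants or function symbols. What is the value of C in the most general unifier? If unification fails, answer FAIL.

FAIL

Decompose arrow/2: map(C, pair(int, unit)) ≐ map(pair(arrow(S, int), float), U),  pair(U, nat) ≐ pair(S, unit).
Decompose map/2: C ≐ pair(arrow(S, int), float),  pair(int, unit) ≐ U.
Bind C := pair(arrow(S, int), float); no other remaining equation mentions C.
Bind U := pair(int, unit); substituting into the remaining equation gives: pair(pair(int, unit), nat) ≐ pair(S, unit).
Decompose pair/2: pair(int, unit) ≐ S,  nat ≐ unit.
Bind S := pair(int, unit); no other remaining equation mentions S. Substituting into the earlier binding gives C := pair(arrow(pair(int, unit), int), float).
Clash: constants nat and unit differ; no unifier exists.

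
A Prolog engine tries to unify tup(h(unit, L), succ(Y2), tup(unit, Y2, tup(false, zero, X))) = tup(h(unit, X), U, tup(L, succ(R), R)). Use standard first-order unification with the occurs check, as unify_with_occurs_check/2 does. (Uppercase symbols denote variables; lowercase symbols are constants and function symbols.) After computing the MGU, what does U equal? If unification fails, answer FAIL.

Decompose tup/3: h(unit, L) = h(unit, X),  succ(Y2) = U,  tup(unit, Y2, tup(false, zero, X)) = tup(L, succ(R), R).
Decompose h/2: unit = unit,  L = X.
Delete trivial equation unit = unit.
Bind L := X; substituting into the one remaining equation that mentions L gives: tup(unit, Y2, tup(false, zero, X)) = tup(X, succ(R), R).
Bind U := succ(Y2); no other remaining equation mentions U.
Decompose tup/3: unit = X,  Y2 = succ(R),  tup(false, zero, X) = R.
Bind X := unit; substituting into the one remaining equation that mentions X gives: tup(false, zero, unit) = R. Substituting into the earlier binding gives L := unit.
Bind Y2 := succ(R); no other remaining equation mentions Y2. Substituting into the earlier binding gives U := succ(succ(R)).
Bind R := tup(false, zero, unit). Substituting into the earlier bindings gives U := succ(succ(tup(false, zero, unit))), Y2 := succ(tup(false, zero, unit)).
MGU = { L = unit, U = succ(succ(tup(false, zero, unit))), X = unit, Y2 = succ(tup(false, zero, unit)), R = tup(false, zero, unit) }, so U = succ(succ(tup(false, zero, unit))).

succ(succ(tup(false, zero, unit)))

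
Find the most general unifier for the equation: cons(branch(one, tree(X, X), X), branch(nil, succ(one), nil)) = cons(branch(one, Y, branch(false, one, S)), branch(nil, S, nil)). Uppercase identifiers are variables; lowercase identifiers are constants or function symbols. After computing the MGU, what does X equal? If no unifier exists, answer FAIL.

Decompose cons/2: branch(one, tree(X, X), X) = branch(one, Y, branch(false, one, S)),  branch(nil, succ(one), nil) = branch(nil, S, nil).
Decompose branch/3: one = one,  tree(X, X) = Y,  X = branch(false, one, S).
Delete trivial equation one = one.
Bind Y := tree(X, X); no other remaining equation mentions Y.
Bind X := branch(false, one, S); no other remaining equation mentions X. Substituting into the earlier binding gives Y := tree(branch(false, one, S), branch(false, one, S)).
Decompose branch/3: nil = nil,  succ(one) = S,  nil = nil.
Delete trivial equation nil = nil.
Bind S := succ(one); no other remaining equation mentions S. Substituting into the earlier bindings gives Y := tree(branch(false, one, succ(one)), branch(false, one, succ(one))), X := branch(false, one, succ(one)).
Delete trivial equation nil = nil.
MGU = { Y := tree(branch(false, one, succ(one)), branch(false, one, succ(one))), X := branch(false, one, succ(one)), S := succ(one) }, so X := branch(false, one, succ(one)).

branch(false, one, succ(one))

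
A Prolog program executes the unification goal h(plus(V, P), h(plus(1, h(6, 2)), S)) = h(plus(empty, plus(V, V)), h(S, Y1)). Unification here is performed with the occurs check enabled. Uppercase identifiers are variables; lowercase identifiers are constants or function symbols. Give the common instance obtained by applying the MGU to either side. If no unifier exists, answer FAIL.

Decompose h/2: plus(V, P) = plus(empty, plus(V, V)),  h(plus(1, h(6, 2)), S) = h(S, Y1).
Decompose plus/2: V = empty,  P = plus(V, V).
Bind V := empty; substituting into the one remaining equation that mentions V gives: P = plus(empty, empty).
Bind P := plus(empty, empty); no other remaining equation mentions P.
Decompose h/2: plus(1, h(6, 2)) = S,  S = Y1.
Bind S := plus(1, h(6, 2)); substituting into the remaining equation gives: plus(1, h(6, 2)) = Y1.
Bind Y1 := plus(1, h(6, 2)).
Applying the MGU to either side gives h(plus(empty, plus(empty, empty)), h(plus(1, h(6, 2)), plus(1, h(6, 2)))).

h(plus(empty, plus(empty, empty)), h(plus(1, h(6, 2)), plus(1, h(6, 2))))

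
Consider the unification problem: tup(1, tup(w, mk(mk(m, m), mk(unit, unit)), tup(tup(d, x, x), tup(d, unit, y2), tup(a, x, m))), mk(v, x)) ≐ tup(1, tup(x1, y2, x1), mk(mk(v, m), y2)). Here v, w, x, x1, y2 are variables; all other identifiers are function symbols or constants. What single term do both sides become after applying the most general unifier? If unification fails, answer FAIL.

FAIL

Decompose tup/3: 1 ≐ 1,  tup(w, mk(mk(m, m), mk(unit, unit)), tup(tup(d, x, x), tup(d, unit, y2), tup(a, x, m))) ≐ tup(x1, y2, x1),  mk(v, x) ≐ mk(mk(v, m), y2).
Delete trivial equation 1 ≐ 1.
Decompose tup/3: w ≐ x1,  mk(mk(m, m), mk(unit, unit)) ≐ y2,  tup(tup(d, x, x), tup(d, unit, y2), tup(a, x, m)) ≐ x1.
Bind w := x1; no other remaining equation mentions w.
Bind y2 := mk(mk(m, m), mk(unit, unit)); substituting into the remaining equations gives: tup(tup(d, x, x), tup(d, unit, mk(mk(m, m), mk(unit, unit))), tup(a, x, m)) ≐ x1,  mk(v, x) ≐ mk(mk(v, m), mk(mk(m, m), mk(unit, unit))).
Bind x1 := tup(tup(d, x, x), tup(d, unit, mk(mk(m, m), mk(unit, unit))), tup(a, x, m)); no other remaining equation mentions x1. Substituting into the earlier binding gives w := tup(tup(d, x, x), tup(d, unit, mk(mk(m, m), mk(unit, unit))), tup(a, x, m)).
Decompose mk/2: v ≐ mk(v, m),  x ≐ mk(mk(m, m), mk(unit, unit)).
Occurs check fails: v occurs in mk(v, m); the equation v ≐ mk(v, m) has no finite solution.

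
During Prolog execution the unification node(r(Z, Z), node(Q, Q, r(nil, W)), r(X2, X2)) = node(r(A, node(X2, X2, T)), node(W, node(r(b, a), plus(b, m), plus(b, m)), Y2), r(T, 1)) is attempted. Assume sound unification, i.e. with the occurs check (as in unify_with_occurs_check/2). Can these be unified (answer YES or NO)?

Decompose node/3: r(Z, Z) = r(A, node(X2, X2, T)),  node(Q, Q, r(nil, W)) = node(W, node(r(b, a), plus(b, m), plus(b, m)), Y2),  r(X2, X2) = r(T, 1).
Decompose r/2: Z = A,  Z = node(X2, X2, T).
Bind Z := A; substituting into the one remaining equation that mentions Z gives: A = node(X2, X2, T).
Bind A := node(X2, X2, T); no other remaining equation mentions A. Substituting into the earlier binding gives Z := node(X2, X2, T).
Decompose node/3: Q = W,  Q = node(r(b, a), plus(b, m), plus(b, m)),  r(nil, W) = Y2.
Bind Q := W; substituting into the one remaining equation that mentions Q gives: W = node(r(b, a), plus(b, m), plus(b, m)).
Bind W := node(r(b, a), plus(b, m), plus(b, m)); substituting into the one remaining equation that mentions W gives: r(nil, node(r(b, a), plus(b, m), plus(b, m))) = Y2. Substituting into the earlier binding gives Q := node(r(b, a), plus(b, m), plus(b, m)).
Bind Y2 := r(nil, node(r(b, a), plus(b, m), plus(b, m))); no other remaining equation mentions Y2.
Decompose r/2: X2 = T,  X2 = 1.
Bind X2 := T; substituting into the remaining equation gives: T = 1. Substituting into the earlier bindings gives Z := node(T, T, T), A := node(T, T, T).
Bind T := 1. Substituting into the earlier bindings gives Z := node(1, 1, 1), A := node(1, 1, 1), X2 := 1.
No equations remain and no clash or occurs-check failure arose, so a unifier exists.

YES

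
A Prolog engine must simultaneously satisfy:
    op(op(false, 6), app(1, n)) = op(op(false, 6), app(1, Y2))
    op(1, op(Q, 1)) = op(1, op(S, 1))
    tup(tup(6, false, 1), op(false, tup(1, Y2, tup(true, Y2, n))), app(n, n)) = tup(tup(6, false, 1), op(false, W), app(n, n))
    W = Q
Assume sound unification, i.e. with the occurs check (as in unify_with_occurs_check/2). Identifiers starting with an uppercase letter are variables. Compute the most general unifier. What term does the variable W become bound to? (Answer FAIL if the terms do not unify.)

tup(1, n, tup(true, n, n))

Decompose op/2: op(false, 6) = op(false, 6),  app(1, n) = app(1, Y2).
Delete trivial equation op(false, 6) = op(false, 6).
Decompose app/2: 1 = 1,  n = Y2.
Delete trivial equation 1 = 1.
Bind Y2 := n; substituting into the one remaining equation that mentions Y2 gives: tup(tup(6, false, 1), op(false, tup(1, n, tup(true, n, n))), app(n, n)) = tup(tup(6, false, 1), op(false, W), app(n, n)).
Decompose op/2: 1 = 1,  op(Q, 1) = op(S, 1).
Delete trivial equation 1 = 1.
Decompose op/2: Q = S,  1 = 1.
Bind Q := S; substituting into the one remaining equation that mentions Q gives: W = S.
Delete trivial equation 1 = 1.
Decompose tup/3: tup(6, false, 1) = tup(6, false, 1),  op(false, tup(1, n, tup(true, n, n))) = op(false, W),  app(n, n) = app(n, n).
Delete trivial equation tup(6, false, 1) = tup(6, false, 1).
Decompose op/2: false = false,  tup(1, n, tup(true, n, n)) = W.
Delete trivial equation false = false.
Bind W := tup(1, n, tup(true, n, n)); substituting into the one remaining equation that mentions W gives: tup(1, n, tup(true, n, n)) = S.
Delete trivial equation app(n, n) = app(n, n).
Bind S := tup(1, n, tup(true, n, n)). Substituting into the earlier binding gives Q := tup(1, n, tup(true, n, n)).
MGU = { Y2 -> n, Q -> tup(1, n, tup(true, n, n)), W -> tup(1, n, tup(true, n, n)), S -> tup(1, n, tup(true, n, n)) }, so W -> tup(1, n, tup(true, n, n)).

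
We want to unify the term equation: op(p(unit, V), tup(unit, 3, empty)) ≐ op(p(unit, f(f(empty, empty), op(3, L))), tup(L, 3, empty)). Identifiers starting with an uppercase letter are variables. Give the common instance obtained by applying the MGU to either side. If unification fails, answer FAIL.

Decompose op/2: p(unit, V) ≐ p(unit, f(f(empty, empty), op(3, L))),  tup(unit, 3, empty) ≐ tup(L, 3, empty).
Decompose p/2: unit ≐ unit,  V ≐ f(f(empty, empty), op(3, L)).
Delete trivial equation unit ≐ unit.
Bind V := f(f(empty, empty), op(3, L)); no other remaining equation mentions V.
Decompose tup/3: unit ≐ L,  3 ≐ 3,  empty ≐ empty.
Bind L := unit; no other remaining equation mentions L. Substituting into the earlier binding gives V := f(f(empty, empty), op(3, unit)).
Delete trivial equation 3 ≐ 3.
Delete trivial equation empty ≐ empty.
Applying the MGU to either side gives op(p(unit, f(f(empty, empty), op(3, unit))), tup(unit, 3, empty)).

op(p(unit, f(f(empty, empty), op(3, unit))), tup(unit, 3, empty))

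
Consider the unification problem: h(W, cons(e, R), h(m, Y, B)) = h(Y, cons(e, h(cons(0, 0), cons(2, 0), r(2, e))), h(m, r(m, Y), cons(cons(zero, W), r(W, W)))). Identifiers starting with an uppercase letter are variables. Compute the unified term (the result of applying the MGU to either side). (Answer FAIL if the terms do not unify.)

Decompose h/3: W = Y,  cons(e, R) = cons(e, h(cons(0, 0), cons(2, 0), r(2, e))),  h(m, Y, B) = h(m, r(m, Y), cons(cons(zero, W), r(W, W))).
Bind W := Y; substituting into the one remaining equation that mentions W gives: h(m, Y, B) = h(m, r(m, Y), cons(cons(zero, Y), r(Y, Y))).
Decompose cons/2: e = e,  R = h(cons(0, 0), cons(2, 0), r(2, e)).
Delete trivial equation e = e.
Bind R := h(cons(0, 0), cons(2, 0), r(2, e)); no other remaining equation mentions R.
Decompose h/3: m = m,  Y = r(m, Y),  B = cons(cons(zero, Y), r(Y, Y)).
Delete trivial equation m = m.
Occurs check fails: Y occurs in r(m, Y); the equation Y = r(m, Y) has no finite solution.

FAIL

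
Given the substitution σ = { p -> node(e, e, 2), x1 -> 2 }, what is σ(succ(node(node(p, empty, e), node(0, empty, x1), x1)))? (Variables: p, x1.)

Replace each occurrence of p with node(e, e, 2).
Replace each occurrence of x1 with 2.
Result: succ(node(node(node(e, e, 2), empty, e), node(0, empty, 2), 2)).

succ(node(node(node(e, e, 2), empty, e), node(0, empty, 2), 2))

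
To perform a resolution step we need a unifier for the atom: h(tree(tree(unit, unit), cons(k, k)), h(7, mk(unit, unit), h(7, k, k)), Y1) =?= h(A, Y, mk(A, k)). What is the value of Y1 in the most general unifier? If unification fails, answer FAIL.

Decompose h/3: tree(tree(unit, unit), cons(k, k)) =?= A,  h(7, mk(unit, unit), h(7, k, k)) =?= Y,  Y1 =?= mk(A, k).
Bind A := tree(tree(unit, unit), cons(k, k)); substituting into the one remaining equation that mentions A gives: Y1 =?= mk(tree(tree(unit, unit), cons(k, k)), k).
Bind Y := h(7, mk(unit, unit), h(7, k, k)); no other remaining equation mentions Y.
Bind Y1 := mk(tree(tree(unit, unit), cons(k, k)), k).
MGU = { A -> tree(tree(unit, unit), cons(k, k)), Y -> h(7, mk(unit, unit), h(7, k, k)), Y1 -> mk(tree(tree(unit, unit), cons(k, k)), k) }, so Y1 -> mk(tree(tree(unit, unit), cons(k, k)), k).

mk(tree(tree(unit, unit), cons(k, k)), k)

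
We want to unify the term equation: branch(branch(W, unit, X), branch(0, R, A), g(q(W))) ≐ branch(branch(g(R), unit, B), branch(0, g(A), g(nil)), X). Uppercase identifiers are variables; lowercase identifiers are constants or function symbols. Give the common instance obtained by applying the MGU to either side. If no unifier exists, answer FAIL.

Decompose branch/3: branch(W, unit, X) ≐ branch(g(R), unit, B),  branch(0, R, A) ≐ branch(0, g(A), g(nil)),  g(q(W)) ≐ X.
Decompose branch/3: W ≐ g(R),  unit ≐ unit,  X ≐ B.
Bind W := g(R); substituting into the one remaining equation that mentions W gives: g(q(g(R))) ≐ X.
Delete trivial equation unit ≐ unit.
Bind X := B; substituting into the one remaining equation that mentions X gives: g(q(g(R))) ≐ B.
Decompose branch/3: 0 ≐ 0,  R ≐ g(A),  A ≐ g(nil).
Delete trivial equation 0 ≐ 0.
Bind R := g(A); substituting into the one remaining equation that mentions R gives: g(q(g(g(A)))) ≐ B. Substituting into the earlier binding gives W := g(g(A)).
Bind A := g(nil); substituting into the remaining equation gives: g(q(g(g(g(nil))))) ≐ B. Substituting into the earlier bindings gives W := g(g(g(nil))), R := g(g(nil)).
Bind B := g(q(g(g(g(nil))))). Substituting into the earlier binding gives X := g(q(g(g(g(nil))))).
Applying the MGU to either side gives branch(branch(g(g(g(nil))), unit, g(q(g(g(g(nil)))))), branch(0, g(g(nil)), g(nil)), g(q(g(g(g(nil)))))).

branch(branch(g(g(g(nil))), unit, g(q(g(g(g(nil)))))), branch(0, g(g(nil)), g(nil)), g(q(g(g(g(nil))))))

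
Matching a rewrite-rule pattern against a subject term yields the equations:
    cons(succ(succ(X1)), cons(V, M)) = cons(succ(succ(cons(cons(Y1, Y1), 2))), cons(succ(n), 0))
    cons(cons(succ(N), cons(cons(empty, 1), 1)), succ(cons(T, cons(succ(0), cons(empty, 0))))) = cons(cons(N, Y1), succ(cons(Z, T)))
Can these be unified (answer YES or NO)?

NO

Decompose cons/2: succ(succ(X1)) = succ(succ(cons(cons(Y1, Y1), 2))),  cons(V, M) = cons(succ(n), 0).
Decompose succ/1: succ(X1) = succ(cons(cons(Y1, Y1), 2)).
Decompose succ/1: X1 = cons(cons(Y1, Y1), 2).
Bind X1 := cons(cons(Y1, Y1), 2); no other remaining equation mentions X1.
Decompose cons/2: V = succ(n),  M = 0.
Bind V := succ(n); no other remaining equation mentions V.
Bind M := 0; no other remaining equation mentions M.
Decompose cons/2: cons(succ(N), cons(cons(empty, 1), 1)) = cons(N, Y1),  succ(cons(T, cons(succ(0), cons(empty, 0)))) = succ(cons(Z, T)).
Decompose cons/2: succ(N) = N,  cons(cons(empty, 1), 1) = Y1.
Occurs check fails: N occurs in succ(N); the equation N = succ(N) has no finite solution.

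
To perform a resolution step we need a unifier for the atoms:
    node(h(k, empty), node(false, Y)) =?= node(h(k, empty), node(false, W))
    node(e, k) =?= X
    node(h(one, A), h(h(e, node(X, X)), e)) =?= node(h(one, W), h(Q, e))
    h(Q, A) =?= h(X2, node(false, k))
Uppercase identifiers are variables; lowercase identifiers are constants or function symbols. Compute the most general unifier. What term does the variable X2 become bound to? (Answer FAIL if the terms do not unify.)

Decompose node/2: h(k, empty) =?= h(k, empty),  node(false, Y) =?= node(false, W).
Delete trivial equation h(k, empty) =?= h(k, empty).
Decompose node/2: false =?= false,  Y =?= W.
Delete trivial equation false =?= false.
Bind Y := W; no other remaining equation mentions Y.
Bind X := node(e, k); substituting into the one remaining equation that mentions X gives: node(h(one, A), h(h(e, node(node(e, k), node(e, k))), e)) =?= node(h(one, W), h(Q, e)).
Decompose node/2: h(one, A) =?= h(one, W),  h(h(e, node(node(e, k), node(e, k))), e) =?= h(Q, e).
Decompose h/2: one =?= one,  A =?= W.
Delete trivial equation one =?= one.
Bind A := W; substituting into the one remaining equation that mentions A gives: h(Q, W) =?= h(X2, node(false, k)).
Decompose h/2: h(e, node(node(e, k), node(e, k))) =?= Q,  e =?= e.
Bind Q := h(e, node(node(e, k), node(e, k))); substituting into the one remaining equation that mentions Q gives: h(h(e, node(node(e, k), node(e, k))), W) =?= h(X2, node(false, k)).
Delete trivial equation e =?= e.
Decompose h/2: h(e, node(node(e, k), node(e, k))) =?= X2,  W =?= node(false, k).
Bind X2 := h(e, node(node(e, k), node(e, k))); no other remaining equation mentions X2.
Bind W := node(false, k). Substituting into the earlier bindings gives Y := node(false, k), A := node(false, k).
MGU = { Y ↦ node(false, k), X ↦ node(e, k), A ↦ node(false, k), Q ↦ h(e, node(node(e, k), node(e, k))), X2 ↦ h(e, node(node(e, k), node(e, k))), W ↦ node(false, k) }, so X2 ↦ h(e, node(node(e, k), node(e, k))).

h(e, node(node(e, k), node(e, k)))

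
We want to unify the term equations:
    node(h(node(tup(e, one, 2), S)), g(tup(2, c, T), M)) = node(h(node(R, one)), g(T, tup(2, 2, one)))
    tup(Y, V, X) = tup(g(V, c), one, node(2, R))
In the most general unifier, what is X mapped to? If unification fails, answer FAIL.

FAIL

Decompose node/2: h(node(tup(e, one, 2), S)) = h(node(R, one)),  g(tup(2, c, T), M) = g(T, tup(2, 2, one)).
Decompose h/1: node(tup(e, one, 2), S) = node(R, one).
Decompose node/2: tup(e, one, 2) = R,  S = one.
Bind R := tup(e, one, 2); substituting into the one remaining equation that mentions R gives: tup(Y, V, X) = tup(g(V, c), one, node(2, tup(e, one, 2))).
Bind S := one; no other remaining equation mentions S.
Decompose g/2: tup(2, c, T) = T,  M = tup(2, 2, one).
Occurs check fails: T occurs in tup(2, c, T); the equation T = tup(2, c, T) has no finite solution.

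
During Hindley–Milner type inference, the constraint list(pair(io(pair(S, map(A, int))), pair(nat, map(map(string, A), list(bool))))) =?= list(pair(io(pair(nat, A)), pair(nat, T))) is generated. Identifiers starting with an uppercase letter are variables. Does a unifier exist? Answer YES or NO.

NO

Decompose list/1: pair(io(pair(S, map(A, int))), pair(nat, map(map(string, A), list(bool)))) =?= pair(io(pair(nat, A)), pair(nat, T)).
Decompose pair/2: io(pair(S, map(A, int))) =?= io(pair(nat, A)),  pair(nat, map(map(string, A), list(bool))) =?= pair(nat, T).
Decompose io/1: pair(S, map(A, int)) =?= pair(nat, A).
Decompose pair/2: S =?= nat,  map(A, int) =?= A.
Bind S := nat; no other remaining equation mentions S.
Occurs check fails: A occurs in map(A, int); the equation A =?= map(A, int) has no finite solution.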